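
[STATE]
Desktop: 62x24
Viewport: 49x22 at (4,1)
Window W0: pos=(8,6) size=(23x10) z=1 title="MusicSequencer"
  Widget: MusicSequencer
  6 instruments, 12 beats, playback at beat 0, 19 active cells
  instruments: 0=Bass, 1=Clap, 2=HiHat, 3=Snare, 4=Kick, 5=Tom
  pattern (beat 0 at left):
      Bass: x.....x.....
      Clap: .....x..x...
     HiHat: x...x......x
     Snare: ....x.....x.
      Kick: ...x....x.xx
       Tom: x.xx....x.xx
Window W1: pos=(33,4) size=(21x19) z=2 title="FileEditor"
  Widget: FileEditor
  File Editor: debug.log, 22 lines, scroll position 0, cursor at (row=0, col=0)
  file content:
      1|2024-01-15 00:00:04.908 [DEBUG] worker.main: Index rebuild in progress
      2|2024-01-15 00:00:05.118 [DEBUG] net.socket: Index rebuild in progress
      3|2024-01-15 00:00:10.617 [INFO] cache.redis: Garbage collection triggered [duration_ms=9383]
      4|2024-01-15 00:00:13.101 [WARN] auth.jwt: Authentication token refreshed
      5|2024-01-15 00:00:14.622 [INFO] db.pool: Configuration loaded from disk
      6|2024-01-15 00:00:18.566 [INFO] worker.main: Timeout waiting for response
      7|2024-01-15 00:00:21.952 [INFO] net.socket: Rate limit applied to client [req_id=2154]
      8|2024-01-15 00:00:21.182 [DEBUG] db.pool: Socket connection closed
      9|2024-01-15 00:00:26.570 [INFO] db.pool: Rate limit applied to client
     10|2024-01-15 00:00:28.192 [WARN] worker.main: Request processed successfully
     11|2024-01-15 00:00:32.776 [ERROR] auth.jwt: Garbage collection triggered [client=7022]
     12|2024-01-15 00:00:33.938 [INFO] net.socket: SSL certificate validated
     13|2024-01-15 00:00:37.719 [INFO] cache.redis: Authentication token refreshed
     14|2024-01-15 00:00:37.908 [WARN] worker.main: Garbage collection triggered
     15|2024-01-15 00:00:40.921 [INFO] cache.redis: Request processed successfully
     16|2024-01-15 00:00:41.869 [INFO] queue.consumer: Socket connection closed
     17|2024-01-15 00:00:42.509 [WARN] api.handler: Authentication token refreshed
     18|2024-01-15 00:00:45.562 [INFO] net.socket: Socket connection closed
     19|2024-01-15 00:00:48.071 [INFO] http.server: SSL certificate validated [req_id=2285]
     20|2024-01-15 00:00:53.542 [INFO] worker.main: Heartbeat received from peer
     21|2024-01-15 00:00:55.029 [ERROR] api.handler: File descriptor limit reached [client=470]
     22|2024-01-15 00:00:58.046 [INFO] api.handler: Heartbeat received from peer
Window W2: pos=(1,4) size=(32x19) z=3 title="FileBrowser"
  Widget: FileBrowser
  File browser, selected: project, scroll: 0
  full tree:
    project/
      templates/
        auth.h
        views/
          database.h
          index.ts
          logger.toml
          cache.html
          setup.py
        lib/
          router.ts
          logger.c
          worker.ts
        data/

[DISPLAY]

                                                 
                                                 
                                                 
━━━━━━━━━━━━━━━━━━━━━━━━━━━━┓┏━━━━━━━━━━━━━━━━━━━
ileBrowser                  ┃┃ FileEditor        
────────────────────────────┨┠───────────────────
[-] project/                ┃┃█024-01-15 00:00:0▲
  [+] templates/            ┃┃2024-01-15 00:00:0█
                            ┃┃2024-01-15 00:00:1░
                            ┃┃2024-01-15 00:00:1░
                            ┃┃2024-01-15 00:00:1░
                            ┃┃2024-01-15 00:00:1░
                            ┃┃2024-01-15 00:00:2░
                            ┃┃2024-01-15 00:00:2░
                            ┃┃2024-01-15 00:00:2░
                            ┃┃2024-01-15 00:00:2░
                            ┃┃2024-01-15 00:00:3░
                            ┃┃2024-01-15 00:00:3░
                            ┃┃2024-01-15 00:00:3░
                            ┃┃2024-01-15 00:00:3░
                            ┃┃2024-01-15 00:00:4▼
━━━━━━━━━━━━━━━━━━━━━━━━━━━━┛┗━━━━━━━━━━━━━━━━━━━


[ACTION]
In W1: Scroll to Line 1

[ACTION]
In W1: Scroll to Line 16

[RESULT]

                                                 
                                                 
                                                 
━━━━━━━━━━━━━━━━━━━━━━━━━━━━┓┏━━━━━━━━━━━━━━━━━━━
ileBrowser                  ┃┃ FileEditor        
────────────────────────────┨┠───────────────────
[-] project/                ┃┃2024-01-15 00:00:2▲
  [+] templates/            ┃┃2024-01-15 00:00:2░
                            ┃┃2024-01-15 00:00:2░
                            ┃┃2024-01-15 00:00:3░
                            ┃┃2024-01-15 00:00:3░
                            ┃┃2024-01-15 00:00:3░
                            ┃┃2024-01-15 00:00:3░
                            ┃┃2024-01-15 00:00:4░
                            ┃┃2024-01-15 00:00:4░
                            ┃┃2024-01-15 00:00:4░
                            ┃┃2024-01-15 00:00:4░
                            ┃┃2024-01-15 00:00:4░
                            ┃┃2024-01-15 00:00:5░
                            ┃┃2024-01-15 00:00:5█
                            ┃┃2024-01-15 00:00:5▼
━━━━━━━━━━━━━━━━━━━━━━━━━━━━┛┗━━━━━━━━━━━━━━━━━━━


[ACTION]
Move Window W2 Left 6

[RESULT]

                                                 
                                                 
                                                 
━━━━━━━━━━━━━━━━━━━━━━━━━━━┓ ┏━━━━━━━━━━━━━━━━━━━
leBrowser                  ┃ ┃ FileEditor        
───────────────────────────┨ ┠───────────────────
-] project/                ┃ ┃2024-01-15 00:00:2▲
 [+] templates/            ┃ ┃2024-01-15 00:00:2░
                           ┃ ┃2024-01-15 00:00:2░
                           ┃ ┃2024-01-15 00:00:3░
                           ┃ ┃2024-01-15 00:00:3░
                           ┃ ┃2024-01-15 00:00:3░
                           ┃ ┃2024-01-15 00:00:3░
                           ┃ ┃2024-01-15 00:00:4░
                           ┃ ┃2024-01-15 00:00:4░
                           ┃ ┃2024-01-15 00:00:4░
                           ┃ ┃2024-01-15 00:00:4░
                           ┃ ┃2024-01-15 00:00:4░
                           ┃ ┃2024-01-15 00:00:5░
                           ┃ ┃2024-01-15 00:00:5█
                           ┃ ┃2024-01-15 00:00:5▼
━━━━━━━━━━━━━━━━━━━━━━━━━━━┛ ┗━━━━━━━━━━━━━━━━━━━


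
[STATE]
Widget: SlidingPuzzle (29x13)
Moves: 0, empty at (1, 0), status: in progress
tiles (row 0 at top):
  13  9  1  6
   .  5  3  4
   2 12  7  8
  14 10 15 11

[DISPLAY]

┌────┬────┬────┬────┐        
│ 13 │  9 │  1 │  6 │        
├────┼────┼────┼────┤        
│    │  5 │  3 │  4 │        
├────┼────┼────┼────┤        
│  2 │ 12 │  7 │  8 │        
├────┼────┼────┼────┤        
│ 14 │ 10 │ 15 │ 11 │        
└────┴────┴────┴────┘        
Moves: 0                     
                             
                             
                             


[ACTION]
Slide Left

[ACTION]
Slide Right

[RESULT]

┌────┬────┬────┬────┐        
│ 13 │  9 │  1 │  6 │        
├────┼────┼────┼────┤        
│    │  5 │  3 │  4 │        
├────┼────┼────┼────┤        
│  2 │ 12 │  7 │  8 │        
├────┼────┼────┼────┤        
│ 14 │ 10 │ 15 │ 11 │        
└────┴────┴────┴────┘        
Moves: 2                     
                             
                             
                             


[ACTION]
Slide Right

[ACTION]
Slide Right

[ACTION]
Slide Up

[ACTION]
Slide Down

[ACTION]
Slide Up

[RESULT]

┌────┬────┬────┬────┐        
│ 13 │  9 │  1 │  6 │        
├────┼────┼────┼────┤        
│  2 │  5 │  3 │  4 │        
├────┼────┼────┼────┤        
│    │ 12 │  7 │  8 │        
├────┼────┼────┼────┤        
│ 14 │ 10 │ 15 │ 11 │        
└────┴────┴────┴────┘        
Moves: 5                     
                             
                             
                             


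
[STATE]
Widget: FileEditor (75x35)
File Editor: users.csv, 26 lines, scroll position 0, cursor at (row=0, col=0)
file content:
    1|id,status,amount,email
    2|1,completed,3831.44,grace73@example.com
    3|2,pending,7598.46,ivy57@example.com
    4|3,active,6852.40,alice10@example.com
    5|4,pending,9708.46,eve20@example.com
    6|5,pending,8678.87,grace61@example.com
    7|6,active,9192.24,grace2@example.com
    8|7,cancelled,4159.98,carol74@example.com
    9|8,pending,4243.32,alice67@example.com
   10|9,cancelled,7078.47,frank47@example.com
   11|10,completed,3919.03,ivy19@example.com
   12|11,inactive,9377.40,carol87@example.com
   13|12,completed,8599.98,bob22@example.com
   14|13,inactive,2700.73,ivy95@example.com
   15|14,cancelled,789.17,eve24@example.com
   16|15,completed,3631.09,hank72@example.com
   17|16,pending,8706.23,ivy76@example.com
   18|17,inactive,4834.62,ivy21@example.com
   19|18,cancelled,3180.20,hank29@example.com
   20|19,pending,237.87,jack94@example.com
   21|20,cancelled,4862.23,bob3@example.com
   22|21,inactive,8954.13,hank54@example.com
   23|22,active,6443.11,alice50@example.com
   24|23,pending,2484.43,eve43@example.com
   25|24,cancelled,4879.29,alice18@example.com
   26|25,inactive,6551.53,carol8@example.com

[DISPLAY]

█d,status,amount,email                                                    ▲
1,completed,3831.44,grace73@example.com                                   █
2,pending,7598.46,ivy57@example.com                                       ░
3,active,6852.40,alice10@example.com                                      ░
4,pending,9708.46,eve20@example.com                                       ░
5,pending,8678.87,grace61@example.com                                     ░
6,active,9192.24,grace2@example.com                                       ░
7,cancelled,4159.98,carol74@example.com                                   ░
8,pending,4243.32,alice67@example.com                                     ░
9,cancelled,7078.47,frank47@example.com                                   ░
10,completed,3919.03,ivy19@example.com                                    ░
11,inactive,9377.40,carol87@example.com                                   ░
12,completed,8599.98,bob22@example.com                                    ░
13,inactive,2700.73,ivy95@example.com                                     ░
14,cancelled,789.17,eve24@example.com                                     ░
15,completed,3631.09,hank72@example.com                                   ░
16,pending,8706.23,ivy76@example.com                                      ░
17,inactive,4834.62,ivy21@example.com                                     ░
18,cancelled,3180.20,hank29@example.com                                   ░
19,pending,237.87,jack94@example.com                                      ░
20,cancelled,4862.23,bob3@example.com                                     ░
21,inactive,8954.13,hank54@example.com                                    ░
22,active,6443.11,alice50@example.com                                     ░
23,pending,2484.43,eve43@example.com                                      ░
24,cancelled,4879.29,alice18@example.com                                  ░
25,inactive,6551.53,carol8@example.com                                    ░
                                                                          ░
                                                                          ░
                                                                          ░
                                                                          ░
                                                                          ░
                                                                          ░
                                                                          ░
                                                                          ░
                                                                          ▼


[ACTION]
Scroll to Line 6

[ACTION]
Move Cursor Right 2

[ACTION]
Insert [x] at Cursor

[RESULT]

idx█status,amount,email                                                   ▲
1,completed,3831.44,grace73@example.com                                   █
2,pending,7598.46,ivy57@example.com                                       ░
3,active,6852.40,alice10@example.com                                      ░
4,pending,9708.46,eve20@example.com                                       ░
5,pending,8678.87,grace61@example.com                                     ░
6,active,9192.24,grace2@example.com                                       ░
7,cancelled,4159.98,carol74@example.com                                   ░
8,pending,4243.32,alice67@example.com                                     ░
9,cancelled,7078.47,frank47@example.com                                   ░
10,completed,3919.03,ivy19@example.com                                    ░
11,inactive,9377.40,carol87@example.com                                   ░
12,completed,8599.98,bob22@example.com                                    ░
13,inactive,2700.73,ivy95@example.com                                     ░
14,cancelled,789.17,eve24@example.com                                     ░
15,completed,3631.09,hank72@example.com                                   ░
16,pending,8706.23,ivy76@example.com                                      ░
17,inactive,4834.62,ivy21@example.com                                     ░
18,cancelled,3180.20,hank29@example.com                                   ░
19,pending,237.87,jack94@example.com                                      ░
20,cancelled,4862.23,bob3@example.com                                     ░
21,inactive,8954.13,hank54@example.com                                    ░
22,active,6443.11,alice50@example.com                                     ░
23,pending,2484.43,eve43@example.com                                      ░
24,cancelled,4879.29,alice18@example.com                                  ░
25,inactive,6551.53,carol8@example.com                                    ░
                                                                          ░
                                                                          ░
                                                                          ░
                                                                          ░
                                                                          ░
                                                                          ░
                                                                          ░
                                                                          ░
                                                                          ▼


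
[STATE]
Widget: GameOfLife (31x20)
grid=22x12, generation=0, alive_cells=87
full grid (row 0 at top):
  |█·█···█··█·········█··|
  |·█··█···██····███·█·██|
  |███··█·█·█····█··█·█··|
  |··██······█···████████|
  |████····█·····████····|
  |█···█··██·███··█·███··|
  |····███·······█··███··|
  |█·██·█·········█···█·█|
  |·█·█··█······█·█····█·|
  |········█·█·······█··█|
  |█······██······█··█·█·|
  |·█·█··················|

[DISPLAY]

Gen: 0                         
█·█···█··█·········█··         
·█··█···██····███·█·██         
███··█·█·█····█··█·█··         
··██······█···████████         
████····█·····████····         
█···█··██·███··█·███··         
····███·······█··███··         
█·██·█·········█···█·█         
·█·█··█······█·█····█·         
········█·█·······█··█         
█······██······█··█·█·         
·█·█··················         
                               
                               
                               
                               
                               
                               
                               


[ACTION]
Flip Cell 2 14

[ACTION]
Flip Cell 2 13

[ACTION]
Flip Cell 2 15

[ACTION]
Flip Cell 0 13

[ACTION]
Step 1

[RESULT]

Gen: 1                         
·█······██····██···██·         
···█·███·██··█·████·█·         
█···█····██··█········         
····█···██···█·····██·         
█···█··██·█··█········         
█·█·█·████·█·█·····█··         
·█····██···█··██·█····         
·███···········██··█··         
·█·██·········█····███         
········██····█·····██         
·······███·········█··         
······················         
                               
                               
                               
                               
                               
                               
                               


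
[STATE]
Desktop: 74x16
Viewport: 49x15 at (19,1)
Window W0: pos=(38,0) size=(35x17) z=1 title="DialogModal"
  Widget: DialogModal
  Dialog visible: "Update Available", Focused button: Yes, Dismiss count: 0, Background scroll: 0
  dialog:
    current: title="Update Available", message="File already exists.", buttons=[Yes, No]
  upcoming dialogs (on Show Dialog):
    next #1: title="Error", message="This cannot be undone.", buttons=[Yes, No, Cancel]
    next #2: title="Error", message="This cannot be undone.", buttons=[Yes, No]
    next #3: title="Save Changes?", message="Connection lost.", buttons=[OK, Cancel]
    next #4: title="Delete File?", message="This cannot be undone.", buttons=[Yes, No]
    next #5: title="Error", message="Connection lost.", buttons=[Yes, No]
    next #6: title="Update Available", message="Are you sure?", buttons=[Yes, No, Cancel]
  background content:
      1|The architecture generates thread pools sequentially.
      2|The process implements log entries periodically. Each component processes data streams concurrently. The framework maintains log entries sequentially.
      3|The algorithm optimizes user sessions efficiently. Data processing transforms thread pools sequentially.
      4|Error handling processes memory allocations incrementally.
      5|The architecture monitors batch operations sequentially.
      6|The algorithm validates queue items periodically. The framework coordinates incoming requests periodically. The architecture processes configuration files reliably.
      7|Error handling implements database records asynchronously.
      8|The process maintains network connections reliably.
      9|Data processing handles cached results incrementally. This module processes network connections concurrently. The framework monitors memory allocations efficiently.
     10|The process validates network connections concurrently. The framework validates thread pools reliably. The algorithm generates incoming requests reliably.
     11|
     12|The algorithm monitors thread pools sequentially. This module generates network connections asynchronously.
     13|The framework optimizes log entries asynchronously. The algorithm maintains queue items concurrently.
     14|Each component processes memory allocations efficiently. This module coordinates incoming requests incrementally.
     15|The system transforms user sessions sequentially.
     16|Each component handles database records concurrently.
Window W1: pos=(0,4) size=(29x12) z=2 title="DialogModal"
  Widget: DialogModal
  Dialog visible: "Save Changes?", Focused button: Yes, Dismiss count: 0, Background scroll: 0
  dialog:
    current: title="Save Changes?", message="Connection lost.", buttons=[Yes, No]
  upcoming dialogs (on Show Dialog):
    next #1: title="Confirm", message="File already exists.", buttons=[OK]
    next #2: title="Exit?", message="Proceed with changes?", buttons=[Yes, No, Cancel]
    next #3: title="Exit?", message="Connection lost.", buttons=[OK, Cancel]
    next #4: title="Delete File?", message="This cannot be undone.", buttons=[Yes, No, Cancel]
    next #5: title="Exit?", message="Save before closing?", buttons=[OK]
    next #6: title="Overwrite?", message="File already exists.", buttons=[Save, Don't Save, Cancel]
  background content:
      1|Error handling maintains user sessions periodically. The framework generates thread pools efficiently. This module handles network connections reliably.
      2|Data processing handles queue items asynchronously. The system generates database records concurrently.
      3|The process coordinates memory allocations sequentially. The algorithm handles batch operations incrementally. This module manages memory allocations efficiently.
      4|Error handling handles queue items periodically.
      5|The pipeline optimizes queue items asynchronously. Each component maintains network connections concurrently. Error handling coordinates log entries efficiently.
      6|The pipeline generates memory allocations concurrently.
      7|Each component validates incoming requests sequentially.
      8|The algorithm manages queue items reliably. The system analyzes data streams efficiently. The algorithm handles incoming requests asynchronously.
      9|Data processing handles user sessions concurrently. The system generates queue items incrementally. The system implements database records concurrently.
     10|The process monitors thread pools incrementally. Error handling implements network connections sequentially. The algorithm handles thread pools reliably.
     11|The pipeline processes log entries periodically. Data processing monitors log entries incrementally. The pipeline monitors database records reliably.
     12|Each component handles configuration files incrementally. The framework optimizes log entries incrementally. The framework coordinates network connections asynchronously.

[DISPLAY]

                   ┃ DialogModal                 
                   ┠─────────────────────────────
                   ┃The architecture generates th
━━━━━━━━━┓         ┃The process implements log en
         ┃         ┃The algorithm optimizes user 
─────────┨         ┃Error handling processes memo
ntains us┃         ┃The ┌──────────────────────┐t
────┐ que┃         ┃The │   Update Available   │e
?   │ mem┃         ┃Erro│ File already exists. │t
st. │queu┃         ┃The │      [Yes]  No       │k
    │queu┃         ┃Data└──────────────────────┘e
────┘memo┃         ┃The process validates network
idates in┃         ┃                             
ges queue┃         ┃The algorithm monitors thread
━━━━━━━━━┛         ┃The framework optimizes log e


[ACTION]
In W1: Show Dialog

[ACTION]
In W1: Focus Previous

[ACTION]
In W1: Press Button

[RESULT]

                   ┃ DialogModal                 
                   ┠─────────────────────────────
                   ┃The architecture generates th
━━━━━━━━━┓         ┃The process implements log en
         ┃         ┃The algorithm optimizes user 
─────────┨         ┃Error handling processes memo
ntains us┃         ┃The ┌──────────────────────┐t
ndles que┃         ┃The │   Update Available   │e
nates mem┃         ┃Erro│ File already exists. │t
dles queu┃         ┃The │      [Yes]  No       │k
izes queu┃         ┃Data└──────────────────────┘e
ates memo┃         ┃The process validates network
idates in┃         ┃                             
ges queue┃         ┃The algorithm monitors thread
━━━━━━━━━┛         ┃The framework optimizes log e


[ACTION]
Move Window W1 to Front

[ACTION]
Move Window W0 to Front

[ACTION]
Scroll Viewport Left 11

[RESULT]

                              ┃ DialogModal      
                              ┠──────────────────
                              ┃The architecture g
━━━━━━━━━━━━━━━━━━━━┓         ┃The process implem
Modal               ┃         ┃The algorithm opti
────────────────────┨         ┃Error handling pro
andling maintains us┃         ┃The ┌─────────────
ocessing handles que┃         ┃The │   Update Ava
cess coordinates mem┃         ┃Erro│ File already
andling handles queu┃         ┃The │      [Yes]  
eline optimizes queu┃         ┃Data└─────────────
eline generates memo┃         ┃The process valida
mponent validates in┃         ┃                  
orithm manages queue┃         ┃The algorithm moni
━━━━━━━━━━━━━━━━━━━━┛         ┃The framework opti


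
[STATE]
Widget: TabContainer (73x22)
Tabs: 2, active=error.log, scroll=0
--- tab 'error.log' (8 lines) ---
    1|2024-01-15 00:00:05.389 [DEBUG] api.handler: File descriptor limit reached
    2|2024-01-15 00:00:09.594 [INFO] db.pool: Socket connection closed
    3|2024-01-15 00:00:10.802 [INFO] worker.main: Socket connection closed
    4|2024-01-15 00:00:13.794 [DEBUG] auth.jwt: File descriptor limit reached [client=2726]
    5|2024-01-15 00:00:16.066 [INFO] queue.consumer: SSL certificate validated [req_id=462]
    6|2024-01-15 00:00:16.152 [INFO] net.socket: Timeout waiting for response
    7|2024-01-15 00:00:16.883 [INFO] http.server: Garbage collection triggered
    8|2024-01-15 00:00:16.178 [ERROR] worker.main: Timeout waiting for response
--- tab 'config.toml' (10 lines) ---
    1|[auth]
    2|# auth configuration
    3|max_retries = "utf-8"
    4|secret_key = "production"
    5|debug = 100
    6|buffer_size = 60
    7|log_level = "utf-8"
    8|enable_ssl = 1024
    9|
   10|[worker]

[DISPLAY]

[error.log]│ config.toml                                                 
─────────────────────────────────────────────────────────────────────────
2024-01-15 00:00:05.389 [DEBUG] api.handler: File descriptor limit reache
2024-01-15 00:00:09.594 [INFO] db.pool: Socket connection closed         
2024-01-15 00:00:10.802 [INFO] worker.main: Socket connection closed     
2024-01-15 00:00:13.794 [DEBUG] auth.jwt: File descriptor limit reached [
2024-01-15 00:00:16.066 [INFO] queue.consumer: SSL certificate validated 
2024-01-15 00:00:16.152 [INFO] net.socket: Timeout waiting for response  
2024-01-15 00:00:16.883 [INFO] http.server: Garbage collection triggered 
2024-01-15 00:00:16.178 [ERROR] worker.main: Timeout waiting for response
                                                                         
                                                                         
                                                                         
                                                                         
                                                                         
                                                                         
                                                                         
                                                                         
                                                                         
                                                                         
                                                                         
                                                                         


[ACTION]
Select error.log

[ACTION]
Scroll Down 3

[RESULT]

[error.log]│ config.toml                                                 
─────────────────────────────────────────────────────────────────────────
2024-01-15 00:00:13.794 [DEBUG] auth.jwt: File descriptor limit reached [
2024-01-15 00:00:16.066 [INFO] queue.consumer: SSL certificate validated 
2024-01-15 00:00:16.152 [INFO] net.socket: Timeout waiting for response  
2024-01-15 00:00:16.883 [INFO] http.server: Garbage collection triggered 
2024-01-15 00:00:16.178 [ERROR] worker.main: Timeout waiting for response
                                                                         
                                                                         
                                                                         
                                                                         
                                                                         
                                                                         
                                                                         
                                                                         
                                                                         
                                                                         
                                                                         
                                                                         
                                                                         
                                                                         
                                                                         


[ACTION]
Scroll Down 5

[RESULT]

[error.log]│ config.toml                                                 
─────────────────────────────────────────────────────────────────────────
2024-01-15 00:00:16.178 [ERROR] worker.main: Timeout waiting for response
                                                                         
                                                                         
                                                                         
                                                                         
                                                                         
                                                                         
                                                                         
                                                                         
                                                                         
                                                                         
                                                                         
                                                                         
                                                                         
                                                                         
                                                                         
                                                                         
                                                                         
                                                                         
                                                                         


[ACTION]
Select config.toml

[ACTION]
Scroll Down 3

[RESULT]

 error.log │[config.toml]                                                
─────────────────────────────────────────────────────────────────────────
secret_key = "production"                                                
debug = 100                                                              
buffer_size = 60                                                         
log_level = "utf-8"                                                      
enable_ssl = 1024                                                        
                                                                         
[worker]                                                                 
                                                                         
                                                                         
                                                                         
                                                                         
                                                                         
                                                                         
                                                                         
                                                                         
                                                                         
                                                                         
                                                                         
                                                                         
                                                                         


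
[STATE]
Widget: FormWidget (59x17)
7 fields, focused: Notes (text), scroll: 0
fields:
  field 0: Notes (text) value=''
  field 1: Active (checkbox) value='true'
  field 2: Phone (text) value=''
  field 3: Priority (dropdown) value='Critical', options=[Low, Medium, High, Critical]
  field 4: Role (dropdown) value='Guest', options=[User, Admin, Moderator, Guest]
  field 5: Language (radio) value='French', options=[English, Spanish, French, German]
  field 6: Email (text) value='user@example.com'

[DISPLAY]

> Notes:      [                                           ]
  Active:     [x]                                          
  Phone:      [                                           ]
  Priority:   [Critical                                  ▼]
  Role:       [Guest                                     ▼]
  Language:   ( ) English  ( ) Spanish  (●) French  ( ) Ger
  Email:      [user@example.com                           ]
                                                           
                                                           
                                                           
                                                           
                                                           
                                                           
                                                           
                                                           
                                                           
                                                           


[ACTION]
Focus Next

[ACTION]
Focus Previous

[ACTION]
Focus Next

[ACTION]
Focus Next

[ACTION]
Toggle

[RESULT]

  Notes:      [                                           ]
  Active:     [x]                                          
> Phone:      [                                           ]
  Priority:   [Critical                                  ▼]
  Role:       [Guest                                     ▼]
  Language:   ( ) English  ( ) Spanish  (●) French  ( ) Ger
  Email:      [user@example.com                           ]
                                                           
                                                           
                                                           
                                                           
                                                           
                                                           
                                                           
                                                           
                                                           
                                                           


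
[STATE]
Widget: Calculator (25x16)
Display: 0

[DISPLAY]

                        0
┌───┬───┬───┬───┐        
│ 7 │ 8 │ 9 │ ÷ │        
├───┼───┼───┼───┤        
│ 4 │ 5 │ 6 │ × │        
├───┼───┼───┼───┤        
│ 1 │ 2 │ 3 │ - │        
├───┼───┼───┼───┤        
│ 0 │ . │ = │ + │        
├───┼───┼───┼───┤        
│ C │ MC│ MR│ M+│        
└───┴───┴───┴───┘        
                         
                         
                         
                         


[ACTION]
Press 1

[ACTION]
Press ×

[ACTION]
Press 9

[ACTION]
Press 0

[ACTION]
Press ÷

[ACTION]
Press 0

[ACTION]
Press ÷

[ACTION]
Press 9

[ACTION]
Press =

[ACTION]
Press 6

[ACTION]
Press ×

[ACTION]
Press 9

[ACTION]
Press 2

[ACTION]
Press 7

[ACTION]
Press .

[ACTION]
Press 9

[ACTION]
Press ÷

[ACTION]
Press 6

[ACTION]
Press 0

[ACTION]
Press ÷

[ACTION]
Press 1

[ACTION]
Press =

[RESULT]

                    92.79
┌───┬───┬───┬───┐        
│ 7 │ 8 │ 9 │ ÷ │        
├───┼───┼───┼───┤        
│ 4 │ 5 │ 6 │ × │        
├───┼───┼───┼───┤        
│ 1 │ 2 │ 3 │ - │        
├───┼───┼───┼───┤        
│ 0 │ . │ = │ + │        
├───┼───┼───┼───┤        
│ C │ MC│ MR│ M+│        
└───┴───┴───┴───┘        
                         
                         
                         
                         


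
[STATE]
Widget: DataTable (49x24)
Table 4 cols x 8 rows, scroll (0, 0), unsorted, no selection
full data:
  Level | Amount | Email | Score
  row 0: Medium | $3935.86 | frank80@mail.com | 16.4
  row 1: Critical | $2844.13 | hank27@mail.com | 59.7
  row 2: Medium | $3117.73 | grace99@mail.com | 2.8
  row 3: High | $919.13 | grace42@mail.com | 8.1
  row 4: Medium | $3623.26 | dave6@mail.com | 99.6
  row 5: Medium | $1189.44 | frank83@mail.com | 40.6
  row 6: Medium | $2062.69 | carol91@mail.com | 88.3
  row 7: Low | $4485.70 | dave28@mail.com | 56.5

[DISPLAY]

Level   │Amount  │Email           │Score         
────────┼────────┼────────────────┼─────         
Medium  │$3935.86│frank80@mail.com│16.4          
Critical│$2844.13│hank27@mail.com │59.7          
Medium  │$3117.73│grace99@mail.com│2.8           
High    │$919.13 │grace42@mail.com│8.1           
Medium  │$3623.26│dave6@mail.com  │99.6          
Medium  │$1189.44│frank83@mail.com│40.6          
Medium  │$2062.69│carol91@mail.com│88.3          
Low     │$4485.70│dave28@mail.com │56.5          
                                                 
                                                 
                                                 
                                                 
                                                 
                                                 
                                                 
                                                 
                                                 
                                                 
                                                 
                                                 
                                                 
                                                 


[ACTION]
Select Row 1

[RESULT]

Level   │Amount  │Email           │Score         
────────┼────────┼────────────────┼─────         
Medium  │$3935.86│frank80@mail.com│16.4          
>ritical│$2844.13│hank27@mail.com │59.7          
Medium  │$3117.73│grace99@mail.com│2.8           
High    │$919.13 │grace42@mail.com│8.1           
Medium  │$3623.26│dave6@mail.com  │99.6          
Medium  │$1189.44│frank83@mail.com│40.6          
Medium  │$2062.69│carol91@mail.com│88.3          
Low     │$4485.70│dave28@mail.com │56.5          
                                                 
                                                 
                                                 
                                                 
                                                 
                                                 
                                                 
                                                 
                                                 
                                                 
                                                 
                                                 
                                                 
                                                 


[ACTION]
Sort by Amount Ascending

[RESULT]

Level   │Amount ▲│Email           │Score         
────────┼────────┼────────────────┼─────         
High    │$919.13 │grace42@mail.com│8.1           
>edium  │$1189.44│frank83@mail.com│40.6          
Medium  │$2062.69│carol91@mail.com│88.3          
Critical│$2844.13│hank27@mail.com │59.7          
Medium  │$3117.73│grace99@mail.com│2.8           
Medium  │$3623.26│dave6@mail.com  │99.6          
Medium  │$3935.86│frank80@mail.com│16.4          
Low     │$4485.70│dave28@mail.com │56.5          
                                                 
                                                 
                                                 
                                                 
                                                 
                                                 
                                                 
                                                 
                                                 
                                                 
                                                 
                                                 
                                                 
                                                 


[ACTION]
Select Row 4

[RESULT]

Level   │Amount ▲│Email           │Score         
────────┼────────┼────────────────┼─────         
High    │$919.13 │grace42@mail.com│8.1           
Medium  │$1189.44│frank83@mail.com│40.6          
Medium  │$2062.69│carol91@mail.com│88.3          
Critical│$2844.13│hank27@mail.com │59.7          
>edium  │$3117.73│grace99@mail.com│2.8           
Medium  │$3623.26│dave6@mail.com  │99.6          
Medium  │$3935.86│frank80@mail.com│16.4          
Low     │$4485.70│dave28@mail.com │56.5          
                                                 
                                                 
                                                 
                                                 
                                                 
                                                 
                                                 
                                                 
                                                 
                                                 
                                                 
                                                 
                                                 
                                                 


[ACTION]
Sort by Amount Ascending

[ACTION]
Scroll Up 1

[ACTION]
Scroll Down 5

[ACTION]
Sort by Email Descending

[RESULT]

Level   │Amount  │Email          ▼│Score         
────────┼────────┼────────────────┼─────         
Critical│$2844.13│hank27@mail.com │59.7          
Medium  │$3117.73│grace99@mail.com│2.8           
High    │$919.13 │grace42@mail.com│8.1           
Medium  │$1189.44│frank83@mail.com│40.6          
>edium  │$3935.86│frank80@mail.com│16.4          
Medium  │$3623.26│dave6@mail.com  │99.6          
Low     │$4485.70│dave28@mail.com │56.5          
Medium  │$2062.69│carol91@mail.com│88.3          
                                                 
                                                 
                                                 
                                                 
                                                 
                                                 
                                                 
                                                 
                                                 
                                                 
                                                 
                                                 
                                                 
                                                 
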